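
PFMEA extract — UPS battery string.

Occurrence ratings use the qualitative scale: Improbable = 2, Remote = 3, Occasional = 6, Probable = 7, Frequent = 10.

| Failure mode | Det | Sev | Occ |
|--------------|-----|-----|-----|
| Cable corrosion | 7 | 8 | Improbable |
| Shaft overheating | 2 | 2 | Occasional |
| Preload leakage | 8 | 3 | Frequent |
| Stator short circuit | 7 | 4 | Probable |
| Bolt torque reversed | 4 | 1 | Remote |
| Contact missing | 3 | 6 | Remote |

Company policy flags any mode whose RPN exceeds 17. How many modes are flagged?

5

RPN = Severity × Occurrence × Detection:
  Cable corrosion: 8 × 2 × 7 = 112
  Shaft overheating: 2 × 6 × 2 = 24
  Preload leakage: 3 × 10 × 8 = 240
  Stator short circuit: 4 × 7 × 7 = 196
  Bolt torque reversed: 1 × 3 × 4 = 12
  Contact missing: 6 × 3 × 3 = 54
Modes with RPN > 17: Cable corrosion (112), Shaft overheating (24), Preload leakage (240), Stator short circuit (196), Contact missing (54) → 5.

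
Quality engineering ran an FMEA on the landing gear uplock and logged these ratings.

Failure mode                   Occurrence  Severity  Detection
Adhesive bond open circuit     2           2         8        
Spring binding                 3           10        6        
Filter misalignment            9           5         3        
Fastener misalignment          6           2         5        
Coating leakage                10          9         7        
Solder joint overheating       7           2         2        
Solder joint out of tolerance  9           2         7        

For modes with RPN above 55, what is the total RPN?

RPN = Severity × Occurrence × Detection:
  Adhesive bond open circuit: 2 × 2 × 8 = 32
  Spring binding: 10 × 3 × 6 = 180
  Filter misalignment: 5 × 9 × 3 = 135
  Fastener misalignment: 2 × 6 × 5 = 60
  Coating leakage: 9 × 10 × 7 = 630
  Solder joint overheating: 2 × 7 × 2 = 28
  Solder joint out of tolerance: 2 × 9 × 7 = 126
RPN > 55: Spring binding (180), Filter misalignment (135), Fastener misalignment (60), Coating leakage (630), Solder joint out of tolerance (126).
Sum: 180 + 135 + 60 + 630 + 126 = 1131.

1131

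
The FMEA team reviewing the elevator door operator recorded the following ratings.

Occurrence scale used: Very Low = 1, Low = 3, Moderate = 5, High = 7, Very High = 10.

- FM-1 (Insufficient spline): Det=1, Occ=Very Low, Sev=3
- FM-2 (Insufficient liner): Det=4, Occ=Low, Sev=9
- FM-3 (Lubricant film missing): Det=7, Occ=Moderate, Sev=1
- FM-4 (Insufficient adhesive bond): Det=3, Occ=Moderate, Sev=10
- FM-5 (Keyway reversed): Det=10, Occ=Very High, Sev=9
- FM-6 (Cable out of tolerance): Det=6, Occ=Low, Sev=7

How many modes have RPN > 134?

2

RPN = Severity × Occurrence × Detection:
  FM-1: 3 × 1 × 1 = 3
  FM-2: 9 × 3 × 4 = 108
  FM-3: 1 × 5 × 7 = 35
  FM-4: 10 × 5 × 3 = 150
  FM-5: 9 × 10 × 10 = 900
  FM-6: 7 × 3 × 6 = 126
Modes with RPN > 134: FM-4 (150), FM-5 (900) → 2.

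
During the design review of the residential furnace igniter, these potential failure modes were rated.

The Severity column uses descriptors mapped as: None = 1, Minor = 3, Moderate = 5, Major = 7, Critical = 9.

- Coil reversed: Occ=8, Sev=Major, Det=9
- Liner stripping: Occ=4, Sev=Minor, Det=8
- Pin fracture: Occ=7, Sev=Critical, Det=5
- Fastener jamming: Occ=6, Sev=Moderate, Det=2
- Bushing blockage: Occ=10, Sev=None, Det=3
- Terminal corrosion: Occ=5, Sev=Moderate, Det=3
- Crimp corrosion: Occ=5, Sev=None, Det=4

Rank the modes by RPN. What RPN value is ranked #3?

RPN = Severity × Occurrence × Detection:
  Coil reversed: 7 × 8 × 9 = 504
  Liner stripping: 3 × 4 × 8 = 96
  Pin fracture: 9 × 7 × 5 = 315
  Fastener jamming: 5 × 6 × 2 = 60
  Bushing blockage: 1 × 10 × 3 = 30
  Terminal corrosion: 5 × 5 × 3 = 75
  Crimp corrosion: 1 × 5 × 4 = 20
Sorted descending: 504, 315, 96, 75, 60, 30, 20.
The third-highest RPN is 96 (Liner stripping).

96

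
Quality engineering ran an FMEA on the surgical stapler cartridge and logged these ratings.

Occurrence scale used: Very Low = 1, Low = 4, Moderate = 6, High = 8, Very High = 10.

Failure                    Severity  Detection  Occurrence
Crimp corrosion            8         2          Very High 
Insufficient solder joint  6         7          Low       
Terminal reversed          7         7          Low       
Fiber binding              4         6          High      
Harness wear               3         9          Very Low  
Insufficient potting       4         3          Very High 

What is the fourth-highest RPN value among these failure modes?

160

RPN = Severity × Occurrence × Detection:
  Crimp corrosion: 8 × 10 × 2 = 160
  Insufficient solder joint: 6 × 4 × 7 = 168
  Terminal reversed: 7 × 4 × 7 = 196
  Fiber binding: 4 × 8 × 6 = 192
  Harness wear: 3 × 1 × 9 = 27
  Insufficient potting: 4 × 10 × 3 = 120
Sorted descending: 196, 192, 168, 160, 120, 27.
The fourth-highest RPN is 160 (Crimp corrosion).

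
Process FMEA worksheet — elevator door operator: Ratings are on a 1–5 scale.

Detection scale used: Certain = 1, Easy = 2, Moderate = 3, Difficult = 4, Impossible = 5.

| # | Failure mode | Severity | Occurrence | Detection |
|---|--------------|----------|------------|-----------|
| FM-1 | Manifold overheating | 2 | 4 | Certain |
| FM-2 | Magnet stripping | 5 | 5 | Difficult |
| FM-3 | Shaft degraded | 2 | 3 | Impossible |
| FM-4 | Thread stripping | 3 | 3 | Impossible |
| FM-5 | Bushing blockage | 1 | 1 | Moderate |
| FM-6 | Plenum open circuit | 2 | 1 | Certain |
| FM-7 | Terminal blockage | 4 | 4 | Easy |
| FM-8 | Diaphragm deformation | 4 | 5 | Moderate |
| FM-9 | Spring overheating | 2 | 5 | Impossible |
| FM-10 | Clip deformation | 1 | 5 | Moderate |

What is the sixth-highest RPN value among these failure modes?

30

RPN = Severity × Occurrence × Detection:
  FM-1: 2 × 4 × 1 = 8
  FM-2: 5 × 5 × 4 = 100
  FM-3: 2 × 3 × 5 = 30
  FM-4: 3 × 3 × 5 = 45
  FM-5: 1 × 1 × 3 = 3
  FM-6: 2 × 1 × 1 = 2
  FM-7: 4 × 4 × 2 = 32
  FM-8: 4 × 5 × 3 = 60
  FM-9: 2 × 5 × 5 = 50
  FM-10: 1 × 5 × 3 = 15
Sorted descending: 100, 60, 50, 45, 32, 30, 15, 8, 3, 2.
The sixth-highest RPN is 30 (FM-3).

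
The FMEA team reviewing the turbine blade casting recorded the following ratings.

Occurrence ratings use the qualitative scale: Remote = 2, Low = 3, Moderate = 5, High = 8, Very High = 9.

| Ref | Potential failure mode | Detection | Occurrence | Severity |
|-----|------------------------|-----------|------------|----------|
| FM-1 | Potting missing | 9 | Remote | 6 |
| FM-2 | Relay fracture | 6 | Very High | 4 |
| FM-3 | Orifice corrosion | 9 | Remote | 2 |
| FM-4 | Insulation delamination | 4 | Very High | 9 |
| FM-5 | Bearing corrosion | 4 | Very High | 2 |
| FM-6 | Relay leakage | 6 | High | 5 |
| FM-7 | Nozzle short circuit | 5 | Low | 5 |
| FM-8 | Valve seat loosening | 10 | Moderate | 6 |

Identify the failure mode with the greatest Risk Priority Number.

RPN = Severity × Occurrence × Detection:
  FM-1: 6 × 2 × 9 = 108
  FM-2: 4 × 9 × 6 = 216
  FM-3: 2 × 2 × 9 = 36
  FM-4: 9 × 9 × 4 = 324
  FM-5: 2 × 9 × 4 = 72
  FM-6: 5 × 8 × 6 = 240
  FM-7: 5 × 3 × 5 = 75
  FM-8: 6 × 5 × 10 = 300
Highest RPN is 324 → FM-4.

FM-4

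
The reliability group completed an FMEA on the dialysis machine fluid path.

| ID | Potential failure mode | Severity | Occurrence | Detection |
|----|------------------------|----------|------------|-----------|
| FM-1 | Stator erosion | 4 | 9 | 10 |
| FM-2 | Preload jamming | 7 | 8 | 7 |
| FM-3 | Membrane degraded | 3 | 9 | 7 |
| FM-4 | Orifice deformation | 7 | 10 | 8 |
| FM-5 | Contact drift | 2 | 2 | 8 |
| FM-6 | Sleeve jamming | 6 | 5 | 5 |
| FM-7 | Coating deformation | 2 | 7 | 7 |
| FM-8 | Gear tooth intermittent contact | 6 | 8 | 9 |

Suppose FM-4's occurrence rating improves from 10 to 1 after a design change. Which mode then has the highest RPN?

RPN = Severity × Occurrence × Detection:
  FM-1: 4 × 9 × 10 = 360
  FM-2: 7 × 8 × 7 = 392
  FM-3: 3 × 9 × 7 = 189
  FM-4: 7 × 10 × 8 = 560
  FM-5: 2 × 2 × 8 = 32
  FM-6: 6 × 5 × 5 = 150
  FM-7: 2 × 7 × 7 = 98
  FM-8: 6 × 8 × 9 = 432
After action: FM-4 → 7 × 1 × 8 = 56.
Revised RPNs: FM-8=432, FM-2=392, FM-1=360, FM-3=189, FM-6=150, FM-7=98, FM-4=56, FM-5=32.
Highest is now FM-8 (432).

FM-8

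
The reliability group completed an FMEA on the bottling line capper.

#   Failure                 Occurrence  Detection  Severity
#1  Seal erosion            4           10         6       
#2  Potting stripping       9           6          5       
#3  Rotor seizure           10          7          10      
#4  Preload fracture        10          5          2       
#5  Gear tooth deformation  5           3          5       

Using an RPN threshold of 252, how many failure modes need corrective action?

RPN = Severity × Occurrence × Detection:
  #1: 6 × 4 × 10 = 240
  #2: 5 × 9 × 6 = 270
  #3: 10 × 10 × 7 = 700
  #4: 2 × 10 × 5 = 100
  #5: 5 × 5 × 3 = 75
Modes with RPN ≥ 252: #2 (270), #3 (700) → 2.

2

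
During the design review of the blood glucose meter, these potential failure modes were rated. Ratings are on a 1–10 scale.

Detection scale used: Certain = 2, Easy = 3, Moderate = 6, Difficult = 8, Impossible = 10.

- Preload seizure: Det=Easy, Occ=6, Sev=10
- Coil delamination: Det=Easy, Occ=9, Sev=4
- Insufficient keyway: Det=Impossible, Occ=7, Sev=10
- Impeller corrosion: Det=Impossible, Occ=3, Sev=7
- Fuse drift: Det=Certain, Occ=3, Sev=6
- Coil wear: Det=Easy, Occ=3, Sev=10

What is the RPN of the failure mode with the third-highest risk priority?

180

RPN = Severity × Occurrence × Detection:
  Preload seizure: 10 × 6 × 3 = 180
  Coil delamination: 4 × 9 × 3 = 108
  Insufficient keyway: 10 × 7 × 10 = 700
  Impeller corrosion: 7 × 3 × 10 = 210
  Fuse drift: 6 × 3 × 2 = 36
  Coil wear: 10 × 3 × 3 = 90
Sorted descending: 700, 210, 180, 108, 90, 36.
The third-highest RPN is 180 (Preload seizure).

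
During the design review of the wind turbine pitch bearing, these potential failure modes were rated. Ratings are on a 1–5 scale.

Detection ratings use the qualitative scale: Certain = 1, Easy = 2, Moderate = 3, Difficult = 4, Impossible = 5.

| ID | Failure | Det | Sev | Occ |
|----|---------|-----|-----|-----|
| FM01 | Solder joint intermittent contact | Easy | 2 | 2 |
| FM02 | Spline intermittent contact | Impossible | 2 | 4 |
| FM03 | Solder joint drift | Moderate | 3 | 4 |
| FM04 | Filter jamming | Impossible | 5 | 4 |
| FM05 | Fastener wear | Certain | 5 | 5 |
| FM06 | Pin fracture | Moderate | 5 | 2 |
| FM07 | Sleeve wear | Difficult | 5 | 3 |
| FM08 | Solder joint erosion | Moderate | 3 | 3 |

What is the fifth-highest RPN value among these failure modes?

RPN = Severity × Occurrence × Detection:
  FM01: 2 × 2 × 2 = 8
  FM02: 2 × 4 × 5 = 40
  FM03: 3 × 4 × 3 = 36
  FM04: 5 × 4 × 5 = 100
  FM05: 5 × 5 × 1 = 25
  FM06: 5 × 2 × 3 = 30
  FM07: 5 × 3 × 4 = 60
  FM08: 3 × 3 × 3 = 27
Sorted descending: 100, 60, 40, 36, 30, 27, 25, 8.
The fifth-highest RPN is 30 (FM06).

30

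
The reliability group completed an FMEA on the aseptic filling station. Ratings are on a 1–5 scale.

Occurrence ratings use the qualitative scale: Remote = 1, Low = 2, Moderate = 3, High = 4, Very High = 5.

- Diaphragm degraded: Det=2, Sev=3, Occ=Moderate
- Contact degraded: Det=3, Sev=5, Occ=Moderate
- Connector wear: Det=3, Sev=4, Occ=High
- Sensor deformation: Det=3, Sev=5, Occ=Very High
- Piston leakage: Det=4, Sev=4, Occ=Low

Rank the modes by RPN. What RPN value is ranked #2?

48

RPN = Severity × Occurrence × Detection:
  Diaphragm degraded: 3 × 3 × 2 = 18
  Contact degraded: 5 × 3 × 3 = 45
  Connector wear: 4 × 4 × 3 = 48
  Sensor deformation: 5 × 5 × 3 = 75
  Piston leakage: 4 × 2 × 4 = 32
Sorted descending: 75, 48, 45, 32, 18.
The second-highest RPN is 48 (Connector wear).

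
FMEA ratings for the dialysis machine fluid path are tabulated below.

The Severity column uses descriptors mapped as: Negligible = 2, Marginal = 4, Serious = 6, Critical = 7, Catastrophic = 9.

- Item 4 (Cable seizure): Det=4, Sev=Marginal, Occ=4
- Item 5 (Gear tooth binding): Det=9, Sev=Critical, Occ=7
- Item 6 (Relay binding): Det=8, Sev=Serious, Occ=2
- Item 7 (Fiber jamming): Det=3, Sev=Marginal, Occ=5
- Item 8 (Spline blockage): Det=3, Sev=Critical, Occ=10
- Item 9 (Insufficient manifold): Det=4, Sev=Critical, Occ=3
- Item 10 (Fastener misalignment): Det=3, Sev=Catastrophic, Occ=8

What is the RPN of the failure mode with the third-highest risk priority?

210

RPN = Severity × Occurrence × Detection:
  Item 4: 4 × 4 × 4 = 64
  Item 5: 7 × 7 × 9 = 441
  Item 6: 6 × 2 × 8 = 96
  Item 7: 4 × 5 × 3 = 60
  Item 8: 7 × 10 × 3 = 210
  Item 9: 7 × 3 × 4 = 84
  Item 10: 9 × 8 × 3 = 216
Sorted descending: 441, 216, 210, 96, 84, 64, 60.
The third-highest RPN is 210 (Item 8).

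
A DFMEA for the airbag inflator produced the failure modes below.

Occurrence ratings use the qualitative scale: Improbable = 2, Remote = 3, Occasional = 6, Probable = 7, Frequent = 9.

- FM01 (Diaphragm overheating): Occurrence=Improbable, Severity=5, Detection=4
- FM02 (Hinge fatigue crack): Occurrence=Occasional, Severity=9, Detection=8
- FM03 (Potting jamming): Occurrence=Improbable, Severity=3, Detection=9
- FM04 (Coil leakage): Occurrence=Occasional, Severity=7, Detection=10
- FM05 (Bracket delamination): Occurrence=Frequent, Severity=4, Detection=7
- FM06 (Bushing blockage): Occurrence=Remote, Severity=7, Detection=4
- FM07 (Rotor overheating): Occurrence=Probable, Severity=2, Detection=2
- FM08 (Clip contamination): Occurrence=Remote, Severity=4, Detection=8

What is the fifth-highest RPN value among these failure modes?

RPN = Severity × Occurrence × Detection:
  FM01: 5 × 2 × 4 = 40
  FM02: 9 × 6 × 8 = 432
  FM03: 3 × 2 × 9 = 54
  FM04: 7 × 6 × 10 = 420
  FM05: 4 × 9 × 7 = 252
  FM06: 7 × 3 × 4 = 84
  FM07: 2 × 7 × 2 = 28
  FM08: 4 × 3 × 8 = 96
Sorted descending: 432, 420, 252, 96, 84, 54, 40, 28.
The fifth-highest RPN is 84 (FM06).

84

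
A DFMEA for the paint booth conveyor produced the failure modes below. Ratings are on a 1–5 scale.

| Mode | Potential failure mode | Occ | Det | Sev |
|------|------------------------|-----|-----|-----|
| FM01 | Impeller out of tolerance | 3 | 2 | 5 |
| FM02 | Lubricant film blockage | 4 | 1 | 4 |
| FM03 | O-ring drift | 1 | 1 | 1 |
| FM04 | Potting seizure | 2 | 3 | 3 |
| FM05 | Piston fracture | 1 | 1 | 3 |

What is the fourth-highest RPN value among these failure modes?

3

RPN = Severity × Occurrence × Detection:
  FM01: 5 × 3 × 2 = 30
  FM02: 4 × 4 × 1 = 16
  FM03: 1 × 1 × 1 = 1
  FM04: 3 × 2 × 3 = 18
  FM05: 3 × 1 × 1 = 3
Sorted descending: 30, 18, 16, 3, 1.
The fourth-highest RPN is 3 (FM05).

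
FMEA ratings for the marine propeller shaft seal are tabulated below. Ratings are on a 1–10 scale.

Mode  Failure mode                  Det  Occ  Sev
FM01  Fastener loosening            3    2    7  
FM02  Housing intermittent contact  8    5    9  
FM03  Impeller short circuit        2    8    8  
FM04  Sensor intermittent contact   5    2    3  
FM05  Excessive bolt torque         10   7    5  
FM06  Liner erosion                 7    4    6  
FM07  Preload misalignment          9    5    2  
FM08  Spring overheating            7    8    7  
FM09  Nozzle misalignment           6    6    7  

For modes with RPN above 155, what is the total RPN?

RPN = Severity × Occurrence × Detection:
  FM01: 7 × 2 × 3 = 42
  FM02: 9 × 5 × 8 = 360
  FM03: 8 × 8 × 2 = 128
  FM04: 3 × 2 × 5 = 30
  FM05: 5 × 7 × 10 = 350
  FM06: 6 × 4 × 7 = 168
  FM07: 2 × 5 × 9 = 90
  FM08: 7 × 8 × 7 = 392
  FM09: 7 × 6 × 6 = 252
RPN > 155: FM02 (360), FM05 (350), FM06 (168), FM08 (392), FM09 (252).
Sum: 360 + 350 + 168 + 392 + 252 = 1522.

1522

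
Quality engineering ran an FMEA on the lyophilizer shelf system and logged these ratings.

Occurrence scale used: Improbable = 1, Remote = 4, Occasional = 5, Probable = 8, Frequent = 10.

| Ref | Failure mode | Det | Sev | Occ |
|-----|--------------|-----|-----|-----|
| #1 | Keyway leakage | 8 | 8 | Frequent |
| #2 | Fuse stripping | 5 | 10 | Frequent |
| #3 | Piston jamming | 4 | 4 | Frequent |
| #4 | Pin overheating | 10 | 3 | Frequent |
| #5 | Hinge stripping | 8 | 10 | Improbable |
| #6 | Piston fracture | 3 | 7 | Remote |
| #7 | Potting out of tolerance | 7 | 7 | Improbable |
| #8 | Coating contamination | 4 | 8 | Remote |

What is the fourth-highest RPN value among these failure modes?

160

RPN = Severity × Occurrence × Detection:
  #1: 8 × 10 × 8 = 640
  #2: 10 × 10 × 5 = 500
  #3: 4 × 10 × 4 = 160
  #4: 3 × 10 × 10 = 300
  #5: 10 × 1 × 8 = 80
  #6: 7 × 4 × 3 = 84
  #7: 7 × 1 × 7 = 49
  #8: 8 × 4 × 4 = 128
Sorted descending: 640, 500, 300, 160, 128, 84, 80, 49.
The fourth-highest RPN is 160 (#3).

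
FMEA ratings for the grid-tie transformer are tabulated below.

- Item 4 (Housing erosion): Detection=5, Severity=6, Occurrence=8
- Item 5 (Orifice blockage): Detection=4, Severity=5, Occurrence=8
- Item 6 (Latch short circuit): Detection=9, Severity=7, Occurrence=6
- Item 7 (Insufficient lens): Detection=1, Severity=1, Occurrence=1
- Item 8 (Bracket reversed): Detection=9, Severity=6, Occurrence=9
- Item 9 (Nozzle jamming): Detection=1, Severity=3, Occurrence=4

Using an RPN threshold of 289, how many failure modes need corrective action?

2

RPN = Severity × Occurrence × Detection:
  Item 4: 6 × 8 × 5 = 240
  Item 5: 5 × 8 × 4 = 160
  Item 6: 7 × 6 × 9 = 378
  Item 7: 1 × 1 × 1 = 1
  Item 8: 6 × 9 × 9 = 486
  Item 9: 3 × 4 × 1 = 12
Modes with RPN ≥ 289: Item 6 (378), Item 8 (486) → 2.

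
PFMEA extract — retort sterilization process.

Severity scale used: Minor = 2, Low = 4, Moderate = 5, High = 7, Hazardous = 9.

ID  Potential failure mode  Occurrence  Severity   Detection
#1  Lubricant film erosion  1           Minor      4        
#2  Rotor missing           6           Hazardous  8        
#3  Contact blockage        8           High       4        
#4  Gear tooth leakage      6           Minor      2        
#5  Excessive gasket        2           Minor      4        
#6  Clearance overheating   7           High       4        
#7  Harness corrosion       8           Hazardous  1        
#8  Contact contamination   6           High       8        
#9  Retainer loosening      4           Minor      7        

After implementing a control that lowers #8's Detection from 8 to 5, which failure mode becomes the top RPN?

#2

RPN = Severity × Occurrence × Detection:
  #1: 2 × 1 × 4 = 8
  #2: 9 × 6 × 8 = 432
  #3: 7 × 8 × 4 = 224
  #4: 2 × 6 × 2 = 24
  #5: 2 × 2 × 4 = 16
  #6: 7 × 7 × 4 = 196
  #7: 9 × 8 × 1 = 72
  #8: 7 × 6 × 8 = 336
  #9: 2 × 4 × 7 = 56
After action: #8 → 7 × 6 × 5 = 210.
Revised RPNs: #2=432, #3=224, #8=210, #6=196, #7=72, #9=56, #4=24, #5=16, #1=8.
Highest is now #2 (432).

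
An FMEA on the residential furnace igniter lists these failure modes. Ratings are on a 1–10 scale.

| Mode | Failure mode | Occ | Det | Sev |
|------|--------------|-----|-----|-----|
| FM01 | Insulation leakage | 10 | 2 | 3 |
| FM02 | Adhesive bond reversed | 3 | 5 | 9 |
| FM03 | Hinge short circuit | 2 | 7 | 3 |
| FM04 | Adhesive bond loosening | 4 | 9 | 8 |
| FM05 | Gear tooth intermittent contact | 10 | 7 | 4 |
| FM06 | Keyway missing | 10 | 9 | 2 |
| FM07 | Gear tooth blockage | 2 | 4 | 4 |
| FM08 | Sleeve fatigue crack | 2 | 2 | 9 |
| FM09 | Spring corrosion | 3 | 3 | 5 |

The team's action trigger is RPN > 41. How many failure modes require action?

RPN = Severity × Occurrence × Detection:
  FM01: 3 × 10 × 2 = 60
  FM02: 9 × 3 × 5 = 135
  FM03: 3 × 2 × 7 = 42
  FM04: 8 × 4 × 9 = 288
  FM05: 4 × 10 × 7 = 280
  FM06: 2 × 10 × 9 = 180
  FM07: 4 × 2 × 4 = 32
  FM08: 9 × 2 × 2 = 36
  FM09: 5 × 3 × 3 = 45
Modes with RPN > 41: FM01 (60), FM02 (135), FM03 (42), FM04 (288), FM05 (280), FM06 (180), FM09 (45) → 7.

7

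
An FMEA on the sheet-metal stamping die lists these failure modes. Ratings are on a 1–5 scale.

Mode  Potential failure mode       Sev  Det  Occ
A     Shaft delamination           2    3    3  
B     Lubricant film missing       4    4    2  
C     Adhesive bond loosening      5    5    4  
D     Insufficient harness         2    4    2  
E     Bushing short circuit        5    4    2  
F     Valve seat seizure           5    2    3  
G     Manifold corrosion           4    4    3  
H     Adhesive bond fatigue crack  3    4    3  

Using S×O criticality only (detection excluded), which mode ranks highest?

Criticality = Severity × Occurrence:
  A: 2 × 3 = 6
  B: 4 × 2 = 8
  C: 5 × 4 = 20
  D: 2 × 2 = 4
  E: 5 × 2 = 10
  F: 5 × 3 = 15
  G: 4 × 3 = 12
  H: 3 × 3 = 9
Highest criticality is 20 → C.

C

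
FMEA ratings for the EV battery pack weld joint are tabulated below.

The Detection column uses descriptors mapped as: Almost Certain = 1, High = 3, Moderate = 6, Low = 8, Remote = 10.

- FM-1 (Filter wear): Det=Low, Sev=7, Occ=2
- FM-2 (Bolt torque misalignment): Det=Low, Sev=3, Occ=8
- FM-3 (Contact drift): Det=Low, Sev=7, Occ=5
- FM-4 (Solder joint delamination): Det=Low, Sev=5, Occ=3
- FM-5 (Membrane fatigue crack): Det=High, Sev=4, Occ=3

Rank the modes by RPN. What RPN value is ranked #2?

192

RPN = Severity × Occurrence × Detection:
  FM-1: 7 × 2 × 8 = 112
  FM-2: 3 × 8 × 8 = 192
  FM-3: 7 × 5 × 8 = 280
  FM-4: 5 × 3 × 8 = 120
  FM-5: 4 × 3 × 3 = 36
Sorted descending: 280, 192, 120, 112, 36.
The second-highest RPN is 192 (FM-2).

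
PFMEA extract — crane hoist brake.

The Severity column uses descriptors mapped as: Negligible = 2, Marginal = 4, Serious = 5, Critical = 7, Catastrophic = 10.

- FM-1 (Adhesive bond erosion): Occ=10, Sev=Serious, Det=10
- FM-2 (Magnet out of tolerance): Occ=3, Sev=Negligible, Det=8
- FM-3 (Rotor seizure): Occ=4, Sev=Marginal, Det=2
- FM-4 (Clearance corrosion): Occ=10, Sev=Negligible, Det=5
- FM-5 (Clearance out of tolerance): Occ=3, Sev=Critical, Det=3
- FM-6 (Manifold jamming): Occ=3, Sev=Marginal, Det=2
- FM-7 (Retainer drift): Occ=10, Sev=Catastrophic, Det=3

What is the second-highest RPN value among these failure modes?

300

RPN = Severity × Occurrence × Detection:
  FM-1: 5 × 10 × 10 = 500
  FM-2: 2 × 3 × 8 = 48
  FM-3: 4 × 4 × 2 = 32
  FM-4: 2 × 10 × 5 = 100
  FM-5: 7 × 3 × 3 = 63
  FM-6: 4 × 3 × 2 = 24
  FM-7: 10 × 10 × 3 = 300
Sorted descending: 500, 300, 100, 63, 48, 32, 24.
The second-highest RPN is 300 (FM-7).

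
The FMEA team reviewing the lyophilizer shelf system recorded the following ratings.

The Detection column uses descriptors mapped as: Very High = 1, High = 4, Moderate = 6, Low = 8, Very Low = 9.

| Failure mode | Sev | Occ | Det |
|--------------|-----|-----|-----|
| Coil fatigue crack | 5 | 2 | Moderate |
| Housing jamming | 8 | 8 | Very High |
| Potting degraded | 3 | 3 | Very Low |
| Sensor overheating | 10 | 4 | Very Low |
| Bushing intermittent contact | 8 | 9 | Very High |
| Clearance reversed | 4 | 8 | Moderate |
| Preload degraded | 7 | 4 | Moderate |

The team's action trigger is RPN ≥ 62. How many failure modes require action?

6

RPN = Severity × Occurrence × Detection:
  Coil fatigue crack: 5 × 2 × 6 = 60
  Housing jamming: 8 × 8 × 1 = 64
  Potting degraded: 3 × 3 × 9 = 81
  Sensor overheating: 10 × 4 × 9 = 360
  Bushing intermittent contact: 8 × 9 × 1 = 72
  Clearance reversed: 4 × 8 × 6 = 192
  Preload degraded: 7 × 4 × 6 = 168
Modes with RPN ≥ 62: Housing jamming (64), Potting degraded (81), Sensor overheating (360), Bushing intermittent contact (72), Clearance reversed (192), Preload degraded (168) → 6.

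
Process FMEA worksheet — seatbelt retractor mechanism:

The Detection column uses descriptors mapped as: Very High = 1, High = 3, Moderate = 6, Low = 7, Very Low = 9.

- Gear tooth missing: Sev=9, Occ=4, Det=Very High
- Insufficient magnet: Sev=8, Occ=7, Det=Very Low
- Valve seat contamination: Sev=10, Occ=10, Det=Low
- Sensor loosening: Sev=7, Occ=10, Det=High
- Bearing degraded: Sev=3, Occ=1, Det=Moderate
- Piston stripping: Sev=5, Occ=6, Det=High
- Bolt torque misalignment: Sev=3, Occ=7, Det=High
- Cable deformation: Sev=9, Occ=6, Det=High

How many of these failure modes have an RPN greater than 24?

RPN = Severity × Occurrence × Detection:
  Gear tooth missing: 9 × 4 × 1 = 36
  Insufficient magnet: 8 × 7 × 9 = 504
  Valve seat contamination: 10 × 10 × 7 = 700
  Sensor loosening: 7 × 10 × 3 = 210
  Bearing degraded: 3 × 1 × 6 = 18
  Piston stripping: 5 × 6 × 3 = 90
  Bolt torque misalignment: 3 × 7 × 3 = 63
  Cable deformation: 9 × 6 × 3 = 162
Modes with RPN > 24: Gear tooth missing (36), Insufficient magnet (504), Valve seat contamination (700), Sensor loosening (210), Piston stripping (90), Bolt torque misalignment (63), Cable deformation (162) → 7.

7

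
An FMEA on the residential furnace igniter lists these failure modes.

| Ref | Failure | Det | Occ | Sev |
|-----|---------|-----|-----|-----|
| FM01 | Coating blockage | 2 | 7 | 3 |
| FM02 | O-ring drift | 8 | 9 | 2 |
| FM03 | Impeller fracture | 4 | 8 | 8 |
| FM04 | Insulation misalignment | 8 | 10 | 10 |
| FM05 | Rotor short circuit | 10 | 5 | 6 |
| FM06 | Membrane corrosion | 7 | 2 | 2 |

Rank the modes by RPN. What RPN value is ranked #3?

256

RPN = Severity × Occurrence × Detection:
  FM01: 3 × 7 × 2 = 42
  FM02: 2 × 9 × 8 = 144
  FM03: 8 × 8 × 4 = 256
  FM04: 10 × 10 × 8 = 800
  FM05: 6 × 5 × 10 = 300
  FM06: 2 × 2 × 7 = 28
Sorted descending: 800, 300, 256, 144, 42, 28.
The third-highest RPN is 256 (FM03).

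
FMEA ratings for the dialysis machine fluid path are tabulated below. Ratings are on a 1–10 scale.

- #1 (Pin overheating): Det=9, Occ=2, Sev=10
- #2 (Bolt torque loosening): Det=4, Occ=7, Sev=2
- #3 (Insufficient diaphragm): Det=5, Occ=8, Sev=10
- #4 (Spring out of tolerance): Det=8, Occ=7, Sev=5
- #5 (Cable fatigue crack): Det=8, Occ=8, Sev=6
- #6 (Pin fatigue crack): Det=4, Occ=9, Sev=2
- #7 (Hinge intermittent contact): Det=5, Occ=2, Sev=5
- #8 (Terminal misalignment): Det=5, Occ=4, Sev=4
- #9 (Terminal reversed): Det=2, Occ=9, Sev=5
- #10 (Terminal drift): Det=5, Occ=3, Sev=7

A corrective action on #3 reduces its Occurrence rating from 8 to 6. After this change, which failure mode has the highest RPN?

RPN = Severity × Occurrence × Detection:
  #1: 10 × 2 × 9 = 180
  #2: 2 × 7 × 4 = 56
  #3: 10 × 8 × 5 = 400
  #4: 5 × 7 × 8 = 280
  #5: 6 × 8 × 8 = 384
  #6: 2 × 9 × 4 = 72
  #7: 5 × 2 × 5 = 50
  #8: 4 × 4 × 5 = 80
  #9: 5 × 9 × 2 = 90
  #10: 7 × 3 × 5 = 105
After action: #3 → 10 × 6 × 5 = 300.
Revised RPNs: #5=384, #3=300, #4=280, #1=180, #10=105, #9=90, #8=80, #6=72, #2=56, #7=50.
Highest is now #5 (384).

#5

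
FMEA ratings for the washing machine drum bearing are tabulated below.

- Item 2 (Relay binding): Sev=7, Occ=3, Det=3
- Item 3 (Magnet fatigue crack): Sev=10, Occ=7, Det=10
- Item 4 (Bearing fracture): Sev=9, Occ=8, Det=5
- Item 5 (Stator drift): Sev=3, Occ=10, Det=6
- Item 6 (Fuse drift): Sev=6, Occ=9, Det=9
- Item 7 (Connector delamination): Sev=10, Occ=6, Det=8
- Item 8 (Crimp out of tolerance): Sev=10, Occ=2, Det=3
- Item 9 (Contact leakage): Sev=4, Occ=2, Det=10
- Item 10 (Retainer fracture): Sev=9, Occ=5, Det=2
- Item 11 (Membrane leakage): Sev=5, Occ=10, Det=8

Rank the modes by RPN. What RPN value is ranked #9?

RPN = Severity × Occurrence × Detection:
  Item 2: 7 × 3 × 3 = 63
  Item 3: 10 × 7 × 10 = 700
  Item 4: 9 × 8 × 5 = 360
  Item 5: 3 × 10 × 6 = 180
  Item 6: 6 × 9 × 9 = 486
  Item 7: 10 × 6 × 8 = 480
  Item 8: 10 × 2 × 3 = 60
  Item 9: 4 × 2 × 10 = 80
  Item 10: 9 × 5 × 2 = 90
  Item 11: 5 × 10 × 8 = 400
Sorted descending: 700, 486, 480, 400, 360, 180, 90, 80, 63, 60.
The 9th-highest RPN is 63 (Item 2).

63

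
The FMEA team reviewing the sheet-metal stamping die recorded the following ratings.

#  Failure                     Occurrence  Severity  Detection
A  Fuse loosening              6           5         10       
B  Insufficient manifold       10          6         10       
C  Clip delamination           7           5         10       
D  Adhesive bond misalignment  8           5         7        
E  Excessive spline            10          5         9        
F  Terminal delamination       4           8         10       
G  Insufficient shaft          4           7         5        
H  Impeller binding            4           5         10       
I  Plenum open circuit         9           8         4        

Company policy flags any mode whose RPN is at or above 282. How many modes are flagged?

6

RPN = Severity × Occurrence × Detection:
  A: 5 × 6 × 10 = 300
  B: 6 × 10 × 10 = 600
  C: 5 × 7 × 10 = 350
  D: 5 × 8 × 7 = 280
  E: 5 × 10 × 9 = 450
  F: 8 × 4 × 10 = 320
  G: 7 × 4 × 5 = 140
  H: 5 × 4 × 10 = 200
  I: 8 × 9 × 4 = 288
Modes with RPN ≥ 282: A (300), B (600), C (350), E (450), F (320), I (288) → 6.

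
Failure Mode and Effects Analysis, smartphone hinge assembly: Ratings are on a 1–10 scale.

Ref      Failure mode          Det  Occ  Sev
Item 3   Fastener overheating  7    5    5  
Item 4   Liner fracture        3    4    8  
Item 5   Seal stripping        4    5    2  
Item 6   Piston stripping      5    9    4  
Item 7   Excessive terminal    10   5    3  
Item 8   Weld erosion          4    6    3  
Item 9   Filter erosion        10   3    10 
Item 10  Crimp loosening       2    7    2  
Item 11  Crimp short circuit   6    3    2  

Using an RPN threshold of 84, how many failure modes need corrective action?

5

RPN = Severity × Occurrence × Detection:
  Item 3: 5 × 5 × 7 = 175
  Item 4: 8 × 4 × 3 = 96
  Item 5: 2 × 5 × 4 = 40
  Item 6: 4 × 9 × 5 = 180
  Item 7: 3 × 5 × 10 = 150
  Item 8: 3 × 6 × 4 = 72
  Item 9: 10 × 3 × 10 = 300
  Item 10: 2 × 7 × 2 = 28
  Item 11: 2 × 3 × 6 = 36
Modes with RPN ≥ 84: Item 3 (175), Item 4 (96), Item 6 (180), Item 7 (150), Item 9 (300) → 5.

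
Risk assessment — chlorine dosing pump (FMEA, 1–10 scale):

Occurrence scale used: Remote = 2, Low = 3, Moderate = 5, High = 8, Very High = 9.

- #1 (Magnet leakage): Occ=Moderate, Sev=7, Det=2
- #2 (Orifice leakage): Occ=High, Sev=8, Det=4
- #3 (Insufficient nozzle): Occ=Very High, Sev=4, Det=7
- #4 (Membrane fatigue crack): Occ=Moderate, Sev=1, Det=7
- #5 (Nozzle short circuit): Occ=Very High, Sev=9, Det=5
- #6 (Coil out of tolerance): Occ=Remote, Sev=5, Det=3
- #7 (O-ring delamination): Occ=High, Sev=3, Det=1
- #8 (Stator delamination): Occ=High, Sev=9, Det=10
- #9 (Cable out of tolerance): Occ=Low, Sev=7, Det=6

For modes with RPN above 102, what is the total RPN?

1759

RPN = Severity × Occurrence × Detection:
  #1: 7 × 5 × 2 = 70
  #2: 8 × 8 × 4 = 256
  #3: 4 × 9 × 7 = 252
  #4: 1 × 5 × 7 = 35
  #5: 9 × 9 × 5 = 405
  #6: 5 × 2 × 3 = 30
  #7: 3 × 8 × 1 = 24
  #8: 9 × 8 × 10 = 720
  #9: 7 × 3 × 6 = 126
RPN > 102: #2 (256), #3 (252), #5 (405), #8 (720), #9 (126).
Sum: 256 + 252 + 405 + 720 + 126 = 1759.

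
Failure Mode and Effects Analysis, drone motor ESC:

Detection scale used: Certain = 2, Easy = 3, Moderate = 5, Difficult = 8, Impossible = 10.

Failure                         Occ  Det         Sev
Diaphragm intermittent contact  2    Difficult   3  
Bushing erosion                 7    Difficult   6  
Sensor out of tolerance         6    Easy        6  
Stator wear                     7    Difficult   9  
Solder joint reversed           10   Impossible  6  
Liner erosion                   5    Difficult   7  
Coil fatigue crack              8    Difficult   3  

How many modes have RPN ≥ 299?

3

RPN = Severity × Occurrence × Detection:
  Diaphragm intermittent contact: 3 × 2 × 8 = 48
  Bushing erosion: 6 × 7 × 8 = 336
  Sensor out of tolerance: 6 × 6 × 3 = 108
  Stator wear: 9 × 7 × 8 = 504
  Solder joint reversed: 6 × 10 × 10 = 600
  Liner erosion: 7 × 5 × 8 = 280
  Coil fatigue crack: 3 × 8 × 8 = 192
Modes with RPN ≥ 299: Bushing erosion (336), Stator wear (504), Solder joint reversed (600) → 3.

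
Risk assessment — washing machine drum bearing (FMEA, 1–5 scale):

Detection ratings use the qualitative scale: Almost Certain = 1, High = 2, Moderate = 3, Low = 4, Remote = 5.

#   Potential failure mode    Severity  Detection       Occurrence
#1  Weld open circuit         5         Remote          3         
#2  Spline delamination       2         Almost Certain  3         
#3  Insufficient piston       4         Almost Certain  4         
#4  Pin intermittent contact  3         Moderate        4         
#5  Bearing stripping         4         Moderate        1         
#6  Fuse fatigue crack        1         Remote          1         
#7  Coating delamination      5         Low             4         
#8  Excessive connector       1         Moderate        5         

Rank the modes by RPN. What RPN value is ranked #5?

15

RPN = Severity × Occurrence × Detection:
  #1: 5 × 3 × 5 = 75
  #2: 2 × 3 × 1 = 6
  #3: 4 × 4 × 1 = 16
  #4: 3 × 4 × 3 = 36
  #5: 4 × 1 × 3 = 12
  #6: 1 × 1 × 5 = 5
  #7: 5 × 4 × 4 = 80
  #8: 1 × 5 × 3 = 15
Sorted descending: 80, 75, 36, 16, 15, 12, 6, 5.
The fifth-highest RPN is 15 (#8).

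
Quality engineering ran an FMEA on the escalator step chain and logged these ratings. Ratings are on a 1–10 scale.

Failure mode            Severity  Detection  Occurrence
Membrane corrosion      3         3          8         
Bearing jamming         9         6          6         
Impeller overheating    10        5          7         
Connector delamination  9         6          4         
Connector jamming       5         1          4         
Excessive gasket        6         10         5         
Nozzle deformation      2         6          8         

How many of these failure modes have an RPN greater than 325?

RPN = Severity × Occurrence × Detection:
  Membrane corrosion: 3 × 8 × 3 = 72
  Bearing jamming: 9 × 6 × 6 = 324
  Impeller overheating: 10 × 7 × 5 = 350
  Connector delamination: 9 × 4 × 6 = 216
  Connector jamming: 5 × 4 × 1 = 20
  Excessive gasket: 6 × 5 × 10 = 300
  Nozzle deformation: 2 × 8 × 6 = 96
Modes with RPN > 325: Impeller overheating (350) → 1.

1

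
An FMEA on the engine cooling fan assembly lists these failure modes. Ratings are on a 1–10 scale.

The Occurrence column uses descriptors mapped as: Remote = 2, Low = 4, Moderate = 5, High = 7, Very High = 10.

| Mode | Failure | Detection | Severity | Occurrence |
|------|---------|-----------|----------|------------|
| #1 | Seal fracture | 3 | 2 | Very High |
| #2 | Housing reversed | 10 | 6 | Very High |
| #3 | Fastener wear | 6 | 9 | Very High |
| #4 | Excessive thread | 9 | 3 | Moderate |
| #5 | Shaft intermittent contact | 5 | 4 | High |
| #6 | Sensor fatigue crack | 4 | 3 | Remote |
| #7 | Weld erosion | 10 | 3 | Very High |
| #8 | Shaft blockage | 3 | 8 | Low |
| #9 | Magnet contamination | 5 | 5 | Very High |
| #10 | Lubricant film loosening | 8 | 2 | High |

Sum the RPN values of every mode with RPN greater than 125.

RPN = Severity × Occurrence × Detection:
  #1: 2 × 10 × 3 = 60
  #2: 6 × 10 × 10 = 600
  #3: 9 × 10 × 6 = 540
  #4: 3 × 5 × 9 = 135
  #5: 4 × 7 × 5 = 140
  #6: 3 × 2 × 4 = 24
  #7: 3 × 10 × 10 = 300
  #8: 8 × 4 × 3 = 96
  #9: 5 × 10 × 5 = 250
  #10: 2 × 7 × 8 = 112
RPN > 125: #2 (600), #3 (540), #4 (135), #5 (140), #7 (300), #9 (250).
Sum: 600 + 540 + 135 + 140 + 300 + 250 = 1965.

1965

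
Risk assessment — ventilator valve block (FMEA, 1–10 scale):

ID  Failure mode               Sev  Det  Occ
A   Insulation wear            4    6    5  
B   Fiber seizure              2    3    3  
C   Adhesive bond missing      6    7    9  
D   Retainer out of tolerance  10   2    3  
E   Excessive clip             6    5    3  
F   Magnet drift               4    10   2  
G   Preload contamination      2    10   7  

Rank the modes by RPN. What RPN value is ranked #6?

RPN = Severity × Occurrence × Detection:
  A: 4 × 5 × 6 = 120
  B: 2 × 3 × 3 = 18
  C: 6 × 9 × 7 = 378
  D: 10 × 3 × 2 = 60
  E: 6 × 3 × 5 = 90
  F: 4 × 2 × 10 = 80
  G: 2 × 7 × 10 = 140
Sorted descending: 378, 140, 120, 90, 80, 60, 18.
The sixth-highest RPN is 60 (D).

60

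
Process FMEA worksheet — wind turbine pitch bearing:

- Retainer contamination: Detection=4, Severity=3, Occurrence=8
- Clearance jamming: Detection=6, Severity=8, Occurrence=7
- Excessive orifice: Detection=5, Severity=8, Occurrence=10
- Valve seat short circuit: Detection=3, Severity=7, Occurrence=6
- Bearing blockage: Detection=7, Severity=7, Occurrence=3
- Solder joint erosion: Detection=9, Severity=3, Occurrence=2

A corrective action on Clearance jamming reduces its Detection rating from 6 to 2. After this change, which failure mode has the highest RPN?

Excessive orifice

RPN = Severity × Occurrence × Detection:
  Retainer contamination: 3 × 8 × 4 = 96
  Clearance jamming: 8 × 7 × 6 = 336
  Excessive orifice: 8 × 10 × 5 = 400
  Valve seat short circuit: 7 × 6 × 3 = 126
  Bearing blockage: 7 × 3 × 7 = 147
  Solder joint erosion: 3 × 2 × 9 = 54
After action: Clearance jamming → 8 × 7 × 2 = 112.
Revised RPNs: Excessive orifice=400, Bearing blockage=147, Valve seat short circuit=126, Clearance jamming=112, Retainer contamination=96, Solder joint erosion=54.
Highest is now Excessive orifice (400).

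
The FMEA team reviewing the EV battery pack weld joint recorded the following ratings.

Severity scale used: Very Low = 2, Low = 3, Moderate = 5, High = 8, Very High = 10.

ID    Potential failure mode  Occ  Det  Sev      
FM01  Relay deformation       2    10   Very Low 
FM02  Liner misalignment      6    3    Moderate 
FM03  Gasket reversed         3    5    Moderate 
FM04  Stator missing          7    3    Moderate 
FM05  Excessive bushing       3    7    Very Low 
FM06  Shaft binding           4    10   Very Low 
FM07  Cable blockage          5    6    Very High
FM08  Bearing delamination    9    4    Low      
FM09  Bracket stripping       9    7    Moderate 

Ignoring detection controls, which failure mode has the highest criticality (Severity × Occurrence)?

FM07

Criticality = Severity × Occurrence:
  FM01: 2 × 2 = 4
  FM02: 5 × 6 = 30
  FM03: 5 × 3 = 15
  FM04: 5 × 7 = 35
  FM05: 2 × 3 = 6
  FM06: 2 × 4 = 8
  FM07: 10 × 5 = 50
  FM08: 3 × 9 = 27
  FM09: 5 × 9 = 45
Highest criticality is 50 → FM07.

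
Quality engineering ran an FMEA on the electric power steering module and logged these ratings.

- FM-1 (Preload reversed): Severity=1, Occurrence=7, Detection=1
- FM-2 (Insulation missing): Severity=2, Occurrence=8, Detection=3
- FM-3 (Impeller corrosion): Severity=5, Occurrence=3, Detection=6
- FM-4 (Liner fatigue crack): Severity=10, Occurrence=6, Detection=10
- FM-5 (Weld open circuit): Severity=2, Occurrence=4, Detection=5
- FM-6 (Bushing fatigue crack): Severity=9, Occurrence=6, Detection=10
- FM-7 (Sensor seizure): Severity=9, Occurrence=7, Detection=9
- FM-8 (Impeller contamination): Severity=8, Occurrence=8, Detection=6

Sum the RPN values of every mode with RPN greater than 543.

RPN = Severity × Occurrence × Detection:
  FM-1: 1 × 7 × 1 = 7
  FM-2: 2 × 8 × 3 = 48
  FM-3: 5 × 3 × 6 = 90
  FM-4: 10 × 6 × 10 = 600
  FM-5: 2 × 4 × 5 = 40
  FM-6: 9 × 6 × 10 = 540
  FM-7: 9 × 7 × 9 = 567
  FM-8: 8 × 8 × 6 = 384
RPN > 543: FM-4 (600), FM-7 (567).
Sum: 600 + 567 = 1167.

1167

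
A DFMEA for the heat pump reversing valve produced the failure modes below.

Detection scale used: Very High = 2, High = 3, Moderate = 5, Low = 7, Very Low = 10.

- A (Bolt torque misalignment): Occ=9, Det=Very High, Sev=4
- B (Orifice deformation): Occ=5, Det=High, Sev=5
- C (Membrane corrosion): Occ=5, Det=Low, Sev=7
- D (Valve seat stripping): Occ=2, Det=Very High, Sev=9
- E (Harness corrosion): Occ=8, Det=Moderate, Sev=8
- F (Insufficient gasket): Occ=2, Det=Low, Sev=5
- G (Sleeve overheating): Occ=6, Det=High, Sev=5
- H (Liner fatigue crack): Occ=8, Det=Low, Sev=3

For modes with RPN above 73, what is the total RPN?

898

RPN = Severity × Occurrence × Detection:
  A: 4 × 9 × 2 = 72
  B: 5 × 5 × 3 = 75
  C: 7 × 5 × 7 = 245
  D: 9 × 2 × 2 = 36
  E: 8 × 8 × 5 = 320
  F: 5 × 2 × 7 = 70
  G: 5 × 6 × 3 = 90
  H: 3 × 8 × 7 = 168
RPN > 73: B (75), C (245), E (320), G (90), H (168).
Sum: 75 + 245 + 320 + 90 + 168 = 898.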